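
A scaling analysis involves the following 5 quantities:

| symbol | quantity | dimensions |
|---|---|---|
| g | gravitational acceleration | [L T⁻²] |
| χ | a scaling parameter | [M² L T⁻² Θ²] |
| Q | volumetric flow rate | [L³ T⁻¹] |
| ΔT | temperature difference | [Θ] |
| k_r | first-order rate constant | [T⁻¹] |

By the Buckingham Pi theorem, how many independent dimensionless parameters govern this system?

There are 5 variables and 4 base dimensions (M, L, T, Θ).
The dimension matrix has rank 4.
Independent dimensionless groups: 5 − 4 = 1.

1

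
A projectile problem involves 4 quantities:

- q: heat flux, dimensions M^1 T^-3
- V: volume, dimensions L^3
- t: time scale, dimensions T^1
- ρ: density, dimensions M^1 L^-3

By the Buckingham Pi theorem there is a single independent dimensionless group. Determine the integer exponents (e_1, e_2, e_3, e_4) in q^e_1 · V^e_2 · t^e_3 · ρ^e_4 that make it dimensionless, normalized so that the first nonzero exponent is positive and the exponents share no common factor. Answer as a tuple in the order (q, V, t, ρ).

M: e_1·(1) + e_2·(0) + e_3·(0) + e_4·(1) = 0
L: e_1·(0) + e_2·(3) + e_3·(0) + e_4·(-3) = 0
T: e_1·(-3) + e_2·(0) + e_3·(1) + e_4·(0) = 0
Solving this homogeneous linear system for the smallest-integer solution (first nonzero entry positive) gives (1, -1, 3, -1).

(1, -1, 3, -1)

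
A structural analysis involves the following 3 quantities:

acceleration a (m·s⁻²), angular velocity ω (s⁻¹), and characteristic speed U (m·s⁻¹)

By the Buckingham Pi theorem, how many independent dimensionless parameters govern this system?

There are 3 variables and 2 base dimensions (L, T).
The dimension matrix has rank 2.
Independent dimensionless groups: 3 − 2 = 1.

1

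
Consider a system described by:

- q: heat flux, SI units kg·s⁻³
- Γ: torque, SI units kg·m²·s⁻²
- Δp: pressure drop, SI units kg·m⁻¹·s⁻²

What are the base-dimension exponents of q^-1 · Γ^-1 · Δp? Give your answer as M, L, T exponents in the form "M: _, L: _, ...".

M: -1, L: -3, T: 3

Collect each base-dimension exponent across the product:
  M: −(1) − (1) + (1) = -1
  L: −(0) − (2) + (-1) = -3
  T: −(-3) − (-2) + (-2) = 3
So the dimensions are [M⁻¹ L⁻³ T³].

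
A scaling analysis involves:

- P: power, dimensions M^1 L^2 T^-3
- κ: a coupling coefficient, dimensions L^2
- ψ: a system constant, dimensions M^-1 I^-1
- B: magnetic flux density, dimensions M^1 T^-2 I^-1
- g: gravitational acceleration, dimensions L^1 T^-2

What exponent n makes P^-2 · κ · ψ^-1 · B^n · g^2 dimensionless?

Balance the M exponent: (1)·n from B, plus −2·(1) + (0) − (-1) + 2·(0) = -1 from the rest, must sum to zero.
n − 1 = 0, so n = 1.

1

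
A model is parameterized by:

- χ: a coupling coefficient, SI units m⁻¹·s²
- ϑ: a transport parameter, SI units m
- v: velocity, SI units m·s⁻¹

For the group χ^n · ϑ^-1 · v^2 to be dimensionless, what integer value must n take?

Balance the L exponent: (-1)·n from χ, plus −(1) + 2·(1) = 1 from the rest, must sum to zero.
−n + 1 = 0, so n = 1.

1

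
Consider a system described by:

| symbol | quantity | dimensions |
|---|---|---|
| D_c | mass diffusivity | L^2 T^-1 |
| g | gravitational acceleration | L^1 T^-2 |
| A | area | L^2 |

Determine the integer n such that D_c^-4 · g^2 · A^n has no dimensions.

3

Balance the L exponent: (2)·n from A, plus −4·(2) + 2·(1) = -6 from the rest, must sum to zero.
2n − 6 = 0, so n = 3.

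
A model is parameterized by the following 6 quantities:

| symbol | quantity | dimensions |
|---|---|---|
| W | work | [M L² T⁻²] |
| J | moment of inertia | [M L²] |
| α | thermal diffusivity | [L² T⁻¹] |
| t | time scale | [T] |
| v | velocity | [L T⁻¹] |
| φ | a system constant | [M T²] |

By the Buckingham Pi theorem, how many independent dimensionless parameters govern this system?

3

There are 6 variables and 3 base dimensions (M, L, T).
The dimension matrix has rank 3.
Independent dimensionless groups: 6 − 3 = 3.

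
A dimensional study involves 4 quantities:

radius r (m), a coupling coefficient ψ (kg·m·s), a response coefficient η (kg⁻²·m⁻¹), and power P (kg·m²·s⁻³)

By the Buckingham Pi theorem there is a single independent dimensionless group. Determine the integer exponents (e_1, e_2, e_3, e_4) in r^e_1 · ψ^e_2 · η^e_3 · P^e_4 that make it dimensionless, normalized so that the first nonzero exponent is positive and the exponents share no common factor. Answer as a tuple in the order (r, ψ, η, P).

(3, -3, -2, -1)

M: e_1·(0) + e_2·(1) + e_3·(-2) + e_4·(1) = 0
L: e_1·(1) + e_2·(1) + e_3·(-1) + e_4·(2) = 0
T: e_1·(0) + e_2·(1) + e_3·(0) + e_4·(-3) = 0
Solving this homogeneous linear system for the smallest-integer solution (first nonzero entry positive) gives (3, -3, -2, -1).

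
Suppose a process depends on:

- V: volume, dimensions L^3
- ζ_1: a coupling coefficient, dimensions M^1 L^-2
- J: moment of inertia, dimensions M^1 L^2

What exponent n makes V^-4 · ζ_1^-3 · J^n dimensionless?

Balance the M exponent: (1)·n from J, plus −4·(0) − 3·(1) = -3 from the rest, must sum to zero.
n − 3 = 0, so n = 3.

3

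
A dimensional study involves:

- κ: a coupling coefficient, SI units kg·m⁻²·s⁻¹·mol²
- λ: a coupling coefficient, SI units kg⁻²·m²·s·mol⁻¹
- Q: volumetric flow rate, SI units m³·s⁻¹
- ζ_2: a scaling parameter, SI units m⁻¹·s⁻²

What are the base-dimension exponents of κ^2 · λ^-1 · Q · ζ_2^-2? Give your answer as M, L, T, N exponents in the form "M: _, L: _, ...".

M: 4, L: -1, T: 0, N: 5

Collect each base-dimension exponent across the product:
  M: 2·(1) − (-2) + (0) − 2·(0) = 4
  L: 2·(-2) − (2) + (3) − 2·(-1) = -1
  T: 2·(-1) − (1) + (-1) − 2·(-2) = 0
  N: 2·(2) − (-1) + (0) − 2·(0) = 5
So the dimensions are [M⁴ L⁻¹ N⁵].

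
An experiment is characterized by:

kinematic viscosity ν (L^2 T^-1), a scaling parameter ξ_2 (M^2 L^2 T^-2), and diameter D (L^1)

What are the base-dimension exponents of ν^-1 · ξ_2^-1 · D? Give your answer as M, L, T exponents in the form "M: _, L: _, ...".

M: -2, L: -3, T: 3

Collect each base-dimension exponent across the product:
  M: −(0) − (2) + (0) = -2
  L: −(2) − (2) + (1) = -3
  T: −(-1) − (-2) + (0) = 3
So the dimensions are [M⁻² L⁻³ T³].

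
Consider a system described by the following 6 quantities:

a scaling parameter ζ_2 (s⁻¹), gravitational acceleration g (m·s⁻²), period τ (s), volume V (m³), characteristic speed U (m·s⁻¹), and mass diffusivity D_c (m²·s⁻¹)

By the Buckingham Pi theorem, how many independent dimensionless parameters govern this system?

4

There are 6 variables and 2 base dimensions (L, T).
The dimension matrix has rank 2.
Independent dimensionless groups: 6 − 2 = 4.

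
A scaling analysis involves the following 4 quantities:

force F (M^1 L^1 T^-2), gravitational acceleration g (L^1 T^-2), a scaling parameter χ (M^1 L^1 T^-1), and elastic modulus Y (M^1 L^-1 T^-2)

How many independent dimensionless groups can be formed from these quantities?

1

There are 4 variables and 3 base dimensions (M, L, T).
The dimension matrix has rank 3.
Independent dimensionless groups: 4 − 3 = 1.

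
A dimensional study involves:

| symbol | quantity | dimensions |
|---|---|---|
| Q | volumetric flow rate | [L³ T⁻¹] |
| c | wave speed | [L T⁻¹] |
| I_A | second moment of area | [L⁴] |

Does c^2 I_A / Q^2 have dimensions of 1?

Sum the exponent of each base dimension across the product:
  L: −2·[Q]_L + 2·[c]_L + [I_A]_L = −2·(3) + 2·(1) + (4) = 0
  T: −2·[Q]_T + 2·[c]_T + [I_A]_T = −2·(-1) + 2·(-1) + (0) = 0
All base exponents vanish — dimensionless.

yes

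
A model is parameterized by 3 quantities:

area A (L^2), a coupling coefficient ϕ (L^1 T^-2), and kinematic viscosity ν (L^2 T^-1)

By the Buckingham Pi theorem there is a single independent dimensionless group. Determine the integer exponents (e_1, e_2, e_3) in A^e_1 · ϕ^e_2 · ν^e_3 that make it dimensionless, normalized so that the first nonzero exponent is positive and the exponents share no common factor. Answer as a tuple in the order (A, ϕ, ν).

(3, 2, -4)

L: e_1·(2) + e_2·(1) + e_3·(2) = 0
T: e_1·(0) + e_2·(-2) + e_3·(-1) = 0
Solving this homogeneous linear system for the smallest-integer solution (first nonzero entry positive) gives (3, 2, -4).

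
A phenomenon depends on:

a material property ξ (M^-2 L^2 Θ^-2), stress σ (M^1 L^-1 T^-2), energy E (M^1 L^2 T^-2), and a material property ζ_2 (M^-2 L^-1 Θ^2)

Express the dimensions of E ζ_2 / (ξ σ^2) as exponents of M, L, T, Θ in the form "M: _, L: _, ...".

M: -1, L: 1, T: 2, Θ: 4

Collect each base-dimension exponent across the product:
  M: −(-2) − 2·(1) + (1) + (-2) = -1
  L: −(2) − 2·(-1) + (2) + (-1) = 1
  T: −(0) − 2·(-2) + (-2) + (0) = 2
  Θ: −(-2) − 2·(0) + (0) + (2) = 4
So the dimensions are [M⁻¹ L T² Θ⁴].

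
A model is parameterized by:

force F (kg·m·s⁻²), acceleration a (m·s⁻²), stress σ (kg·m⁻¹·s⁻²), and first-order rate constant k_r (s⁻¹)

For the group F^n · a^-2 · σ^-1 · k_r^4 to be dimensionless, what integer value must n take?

Balance the M exponent: (1)·n from F, plus −2·(0) − (1) + 4·(0) = -1 from the rest, must sum to zero.
n − 1 = 0, so n = 1.

1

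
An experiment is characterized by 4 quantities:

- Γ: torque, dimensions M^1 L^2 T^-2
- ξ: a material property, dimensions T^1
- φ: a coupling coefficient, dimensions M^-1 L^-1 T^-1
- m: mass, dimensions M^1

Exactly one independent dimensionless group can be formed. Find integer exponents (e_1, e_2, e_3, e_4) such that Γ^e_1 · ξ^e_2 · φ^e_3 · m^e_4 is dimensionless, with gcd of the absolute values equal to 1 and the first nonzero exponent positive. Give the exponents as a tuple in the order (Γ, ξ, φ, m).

M: e_1·(1) + e_2·(0) + e_3·(-1) + e_4·(1) = 0
L: e_1·(2) + e_2·(0) + e_3·(-1) + e_4·(0) = 0
T: e_1·(-2) + e_2·(1) + e_3·(-1) + e_4·(0) = 0
Solving this homogeneous linear system for the smallest-integer solution (first nonzero entry positive) gives (1, 4, 2, 1).

(1, 4, 2, 1)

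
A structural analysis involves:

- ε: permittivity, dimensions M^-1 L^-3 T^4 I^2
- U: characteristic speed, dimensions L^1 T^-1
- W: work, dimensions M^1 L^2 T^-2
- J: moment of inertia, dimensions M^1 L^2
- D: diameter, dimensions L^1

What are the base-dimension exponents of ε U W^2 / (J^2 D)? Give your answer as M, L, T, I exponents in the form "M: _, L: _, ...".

M: -1, L: -3, T: -1, I: 2

Collect each base-dimension exponent across the product:
  M: (-1) + (0) + 2·(1) − 2·(1) − (0) = -1
  L: (-3) + (1) + 2·(2) − 2·(2) − (1) = -3
  T: (4) + (-1) + 2·(-2) − 2·(0) − (0) = -1
  I: (2) + (0) + 2·(0) − 2·(0) − (0) = 2
So the dimensions are [M⁻¹ L⁻³ T⁻¹ I²].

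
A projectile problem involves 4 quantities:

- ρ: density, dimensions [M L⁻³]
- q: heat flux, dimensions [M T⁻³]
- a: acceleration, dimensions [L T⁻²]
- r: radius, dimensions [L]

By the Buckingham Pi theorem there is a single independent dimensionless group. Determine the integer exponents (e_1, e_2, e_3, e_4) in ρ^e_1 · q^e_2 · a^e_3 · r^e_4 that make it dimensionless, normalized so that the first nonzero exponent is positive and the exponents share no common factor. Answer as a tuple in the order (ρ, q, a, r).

(2, -2, 3, 3)

M: e_1·(1) + e_2·(1) + e_3·(0) + e_4·(0) = 0
L: e_1·(-3) + e_2·(0) + e_3·(1) + e_4·(1) = 0
T: e_1·(0) + e_2·(-3) + e_3·(-2) + e_4·(0) = 0
Solving this homogeneous linear system for the smallest-integer solution (first nonzero entry positive) gives (2, -2, 3, 3).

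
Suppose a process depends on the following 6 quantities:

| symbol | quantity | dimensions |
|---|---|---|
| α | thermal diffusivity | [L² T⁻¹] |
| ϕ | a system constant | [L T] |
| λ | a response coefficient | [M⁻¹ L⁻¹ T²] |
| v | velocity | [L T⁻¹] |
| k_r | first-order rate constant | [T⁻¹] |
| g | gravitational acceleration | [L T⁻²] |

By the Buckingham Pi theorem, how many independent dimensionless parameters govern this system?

3

There are 6 variables and 3 base dimensions (M, L, T).
The dimension matrix has rank 3.
Independent dimensionless groups: 6 − 3 = 3.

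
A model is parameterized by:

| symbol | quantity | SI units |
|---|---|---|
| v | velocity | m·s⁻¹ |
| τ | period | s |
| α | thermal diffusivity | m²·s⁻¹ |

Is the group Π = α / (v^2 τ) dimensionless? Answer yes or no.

yes

Sum the exponent of each base dimension across the product:
  L: −2·[v]_L − [τ]_L + [α]_L = −2·(1) − (0) + (2) = 0
  T: −2·[v]_T − [τ]_T + [α]_T = −2·(-1) − (1) + (-1) = 0
All base exponents vanish — dimensionless.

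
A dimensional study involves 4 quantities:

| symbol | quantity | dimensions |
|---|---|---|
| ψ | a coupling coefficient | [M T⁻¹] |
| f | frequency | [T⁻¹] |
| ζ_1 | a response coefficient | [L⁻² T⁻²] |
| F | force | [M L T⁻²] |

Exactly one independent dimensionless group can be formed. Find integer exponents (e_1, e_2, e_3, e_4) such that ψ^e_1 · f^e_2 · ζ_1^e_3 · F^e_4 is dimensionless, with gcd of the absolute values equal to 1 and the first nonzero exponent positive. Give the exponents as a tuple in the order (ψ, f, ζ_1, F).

(2, 4, -1, -2)

M: e_1·(1) + e_2·(0) + e_3·(0) + e_4·(1) = 0
L: e_1·(0) + e_2·(0) + e_3·(-2) + e_4·(1) = 0
T: e_1·(-1) + e_2·(-1) + e_3·(-2) + e_4·(-2) = 0
Solving this homogeneous linear system for the smallest-integer solution (first nonzero entry positive) gives (2, 4, -1, -2).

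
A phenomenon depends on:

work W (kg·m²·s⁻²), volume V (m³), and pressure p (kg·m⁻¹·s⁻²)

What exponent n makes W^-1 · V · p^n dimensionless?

Balance the M exponent: (1)·n from p, plus −(1) + (0) = -1 from the rest, must sum to zero.
n − 1 = 0, so n = 1.

1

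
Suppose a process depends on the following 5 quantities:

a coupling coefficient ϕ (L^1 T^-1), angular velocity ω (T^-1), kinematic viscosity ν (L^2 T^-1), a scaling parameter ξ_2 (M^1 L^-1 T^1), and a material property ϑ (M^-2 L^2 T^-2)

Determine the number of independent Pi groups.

2

There are 5 variables and 3 base dimensions (M, L, T).
The dimension matrix has rank 3.
Independent dimensionless groups: 5 − 3 = 2.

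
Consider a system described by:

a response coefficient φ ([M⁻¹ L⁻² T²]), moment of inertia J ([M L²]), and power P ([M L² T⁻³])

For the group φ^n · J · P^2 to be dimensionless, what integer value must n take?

3

Balance the M exponent: (-1)·n from φ, plus (1) + 2·(1) = 3 from the rest, must sum to zero.
−n + 3 = 0, so n = 3.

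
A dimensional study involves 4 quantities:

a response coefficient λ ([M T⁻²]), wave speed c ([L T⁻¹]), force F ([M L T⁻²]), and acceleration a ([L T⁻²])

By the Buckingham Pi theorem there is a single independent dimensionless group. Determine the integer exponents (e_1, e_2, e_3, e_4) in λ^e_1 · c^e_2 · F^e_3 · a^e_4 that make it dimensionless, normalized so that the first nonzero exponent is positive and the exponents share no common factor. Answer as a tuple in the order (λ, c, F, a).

M: e_1·(1) + e_2·(0) + e_3·(1) + e_4·(0) = 0
L: e_1·(0) + e_2·(1) + e_3·(1) + e_4·(1) = 0
T: e_1·(-2) + e_2·(-1) + e_3·(-2) + e_4·(-2) = 0
Solving this homogeneous linear system for the smallest-integer solution (first nonzero entry positive) gives (1, 2, -1, -1).

(1, 2, -1, -1)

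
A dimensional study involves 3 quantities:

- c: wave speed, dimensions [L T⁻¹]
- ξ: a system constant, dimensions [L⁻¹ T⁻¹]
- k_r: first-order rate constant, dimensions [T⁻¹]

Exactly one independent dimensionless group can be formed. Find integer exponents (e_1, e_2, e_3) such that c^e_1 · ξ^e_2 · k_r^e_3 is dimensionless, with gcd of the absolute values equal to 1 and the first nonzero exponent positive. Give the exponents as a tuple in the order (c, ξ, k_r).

(1, 1, -2)

L: e_1·(1) + e_2·(-1) + e_3·(0) = 0
T: e_1·(-1) + e_2·(-1) + e_3·(-1) = 0
Solving this homogeneous linear system for the smallest-integer solution (first nonzero entry positive) gives (1, 1, -2).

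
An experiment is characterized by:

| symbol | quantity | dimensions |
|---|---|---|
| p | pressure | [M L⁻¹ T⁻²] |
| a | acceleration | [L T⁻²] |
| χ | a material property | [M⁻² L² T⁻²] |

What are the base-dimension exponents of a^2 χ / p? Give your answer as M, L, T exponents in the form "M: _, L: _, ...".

Collect each base-dimension exponent across the product:
  M: −(1) + 2·(0) + (-2) = -3
  L: −(-1) + 2·(1) + (2) = 5
  T: −(-2) + 2·(-2) + (-2) = -4
So the dimensions are [M⁻³ L⁵ T⁻⁴].

M: -3, L: 5, T: -4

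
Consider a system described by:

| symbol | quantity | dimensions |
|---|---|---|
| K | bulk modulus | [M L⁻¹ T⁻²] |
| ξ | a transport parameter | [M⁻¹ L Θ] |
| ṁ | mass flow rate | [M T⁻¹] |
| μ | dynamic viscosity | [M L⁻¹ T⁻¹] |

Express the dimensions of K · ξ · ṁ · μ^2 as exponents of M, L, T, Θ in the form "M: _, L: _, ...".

M: 3, L: -2, T: -5, Θ: 1

Collect each base-dimension exponent across the product:
  M: (1) + (-1) + (1) + 2·(1) = 3
  L: (-1) + (1) + (0) + 2·(-1) = -2
  T: (-2) + (0) + (-1) + 2·(-1) = -5
  Θ: (0) + (1) + (0) + 2·(0) = 1
So the dimensions are [M³ L⁻² T⁻⁵ Θ].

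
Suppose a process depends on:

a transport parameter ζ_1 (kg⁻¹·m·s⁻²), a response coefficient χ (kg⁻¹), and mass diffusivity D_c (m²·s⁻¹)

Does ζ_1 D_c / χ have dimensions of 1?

Sum the exponent of each base dimension across the product:
  M: [ζ_1]_M − [χ]_M + [D_c]_M = (-1) − (-1) + (0) = 0
  L: [ζ_1]_L − [χ]_L + [D_c]_L = (1) − (0) + (2) = 3
  T: [ζ_1]_T − [χ]_T + [D_c]_T = (-2) − (0) + (-1) = -3
Net dimensions [L³ T⁻³] ≠ [1] — not dimensionless.

no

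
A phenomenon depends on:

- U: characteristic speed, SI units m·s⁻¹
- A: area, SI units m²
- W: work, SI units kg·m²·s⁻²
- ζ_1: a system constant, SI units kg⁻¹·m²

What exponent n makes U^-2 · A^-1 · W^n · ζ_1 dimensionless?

Balance the M exponent: (1)·n from W, plus −2·(0) − (0) + (-1) = -1 from the rest, must sum to zero.
n − 1 = 0, so n = 1.

1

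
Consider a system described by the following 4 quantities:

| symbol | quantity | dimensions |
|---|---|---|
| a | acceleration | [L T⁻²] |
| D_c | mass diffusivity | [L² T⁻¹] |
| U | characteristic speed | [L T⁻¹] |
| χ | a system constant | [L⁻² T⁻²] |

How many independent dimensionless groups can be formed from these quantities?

2

There are 4 variables and 2 base dimensions (L, T).
The dimension matrix has rank 2.
Independent dimensionless groups: 4 − 2 = 2.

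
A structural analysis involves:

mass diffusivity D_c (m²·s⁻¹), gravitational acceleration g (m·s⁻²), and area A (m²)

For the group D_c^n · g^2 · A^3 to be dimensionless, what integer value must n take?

-4

Balance the L exponent: (2)·n from D_c, plus 2·(1) + 3·(2) = 8 from the rest, must sum to zero.
2n + 8 = 0, so n = -4.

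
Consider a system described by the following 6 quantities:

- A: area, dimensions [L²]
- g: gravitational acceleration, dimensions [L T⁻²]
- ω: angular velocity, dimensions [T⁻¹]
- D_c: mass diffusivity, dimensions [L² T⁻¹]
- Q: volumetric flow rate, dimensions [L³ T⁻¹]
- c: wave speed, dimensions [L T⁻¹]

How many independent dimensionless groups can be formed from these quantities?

There are 6 variables and 2 base dimensions (L, T).
The dimension matrix has rank 2.
Independent dimensionless groups: 6 − 2 = 4.

4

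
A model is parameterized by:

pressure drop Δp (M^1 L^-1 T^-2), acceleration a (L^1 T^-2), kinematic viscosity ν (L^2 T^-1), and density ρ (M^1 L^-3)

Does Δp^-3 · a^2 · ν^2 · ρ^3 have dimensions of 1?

Sum the exponent of each base dimension across the product:
  M: −3·[Δp]_M + 2·[a]_M + 2·[ν]_M + 3·[ρ]_M = −3·(1) + 2·(0) + 2·(0) + 3·(1) = 0
  L: −3·[Δp]_L + 2·[a]_L + 2·[ν]_L + 3·[ρ]_L = −3·(-1) + 2·(1) + 2·(2) + 3·(-3) = 0
  T: −3·[Δp]_T + 2·[a]_T + 2·[ν]_T + 3·[ρ]_T = −3·(-2) + 2·(-2) + 2·(-1) + 3·(0) = 0
All base exponents vanish — dimensionless.

yes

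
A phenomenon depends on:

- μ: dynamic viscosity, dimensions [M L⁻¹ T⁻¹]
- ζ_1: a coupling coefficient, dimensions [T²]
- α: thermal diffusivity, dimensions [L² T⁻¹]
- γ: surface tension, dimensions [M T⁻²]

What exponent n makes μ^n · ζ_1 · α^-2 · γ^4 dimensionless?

-4

Balance the M exponent: (1)·n from μ, plus (0) − 2·(0) + 4·(1) = 4 from the rest, must sum to zero.
n + 4 = 0, so n = -4.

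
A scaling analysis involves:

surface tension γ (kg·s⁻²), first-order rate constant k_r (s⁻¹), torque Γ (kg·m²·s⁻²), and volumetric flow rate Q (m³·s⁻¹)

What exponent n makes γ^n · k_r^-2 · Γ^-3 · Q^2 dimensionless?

Balance the M exponent: (1)·n from γ, plus −2·(0) − 3·(1) + 2·(0) = -3 from the rest, must sum to zero.
n − 3 = 0, so n = 3.

3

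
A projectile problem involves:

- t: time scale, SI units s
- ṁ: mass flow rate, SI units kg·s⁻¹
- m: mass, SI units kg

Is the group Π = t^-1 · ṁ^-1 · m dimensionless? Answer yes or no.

Sum the exponent of each base dimension across the product:
  M: −[t]_M − [ṁ]_M + [m]_M = −(0) − (1) + (1) = 0
  L: −[t]_L − [ṁ]_L + [m]_L = −(0) − (0) + (0) = 0
  T: −[t]_T − [ṁ]_T + [m]_T = −(1) − (-1) + (0) = 0
All base exponents vanish — dimensionless.

yes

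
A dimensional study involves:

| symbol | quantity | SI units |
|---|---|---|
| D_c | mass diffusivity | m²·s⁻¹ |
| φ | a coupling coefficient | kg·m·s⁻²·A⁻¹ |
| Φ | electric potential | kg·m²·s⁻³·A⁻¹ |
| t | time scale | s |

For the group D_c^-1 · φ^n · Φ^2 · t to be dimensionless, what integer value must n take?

-2

Balance the M exponent: (1)·n from φ, plus −(0) + 2·(1) + (0) = 2 from the rest, must sum to zero.
n + 2 = 0, so n = -2.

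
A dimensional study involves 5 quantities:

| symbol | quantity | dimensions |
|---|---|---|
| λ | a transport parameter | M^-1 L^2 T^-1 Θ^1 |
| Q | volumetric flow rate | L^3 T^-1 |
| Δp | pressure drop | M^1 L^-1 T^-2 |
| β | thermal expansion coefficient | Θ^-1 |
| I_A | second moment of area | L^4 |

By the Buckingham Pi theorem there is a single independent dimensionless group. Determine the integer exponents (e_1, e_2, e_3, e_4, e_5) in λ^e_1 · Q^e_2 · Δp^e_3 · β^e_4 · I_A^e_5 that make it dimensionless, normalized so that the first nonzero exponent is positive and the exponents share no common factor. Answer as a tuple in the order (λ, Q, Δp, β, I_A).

M: e_1·(-1) + e_2·(0) + e_3·(1) + e_4·(0) + e_5·(0) = 0
L: e_1·(2) + e_2·(3) + e_3·(-1) + e_4·(0) + e_5·(4) = 0
T: e_1·(-1) + e_2·(-1) + e_3·(-2) + e_4·(0) + e_5·(0) = 0
Θ: e_1·(1) + e_2·(0) + e_3·(0) + e_4·(-1) + e_5·(0) = 0
Solving this homogeneous linear system for the smallest-integer solution (first nonzero entry positive) gives (1, -3, 1, 1, 2).

(1, -3, 1, 1, 2)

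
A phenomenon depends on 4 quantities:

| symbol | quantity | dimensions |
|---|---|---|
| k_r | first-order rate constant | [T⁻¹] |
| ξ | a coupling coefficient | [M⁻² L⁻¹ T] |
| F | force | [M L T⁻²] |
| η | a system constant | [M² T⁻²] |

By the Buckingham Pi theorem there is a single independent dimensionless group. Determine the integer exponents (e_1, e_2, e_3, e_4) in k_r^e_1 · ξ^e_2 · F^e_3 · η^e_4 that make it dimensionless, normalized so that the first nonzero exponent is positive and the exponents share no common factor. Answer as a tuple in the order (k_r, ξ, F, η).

(4, -2, -2, -1)

M: e_1·(0) + e_2·(-2) + e_3·(1) + e_4·(2) = 0
L: e_1·(0) + e_2·(-1) + e_3·(1) + e_4·(0) = 0
T: e_1·(-1) + e_2·(1) + e_3·(-2) + e_4·(-2) = 0
Solving this homogeneous linear system for the smallest-integer solution (first nonzero entry positive) gives (4, -2, -2, -1).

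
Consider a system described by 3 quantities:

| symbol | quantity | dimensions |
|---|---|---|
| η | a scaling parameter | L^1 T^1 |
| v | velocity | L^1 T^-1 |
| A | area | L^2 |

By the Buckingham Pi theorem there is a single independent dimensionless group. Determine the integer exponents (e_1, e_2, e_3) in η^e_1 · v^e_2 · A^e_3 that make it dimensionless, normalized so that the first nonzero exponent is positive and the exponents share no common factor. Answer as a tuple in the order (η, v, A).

L: e_1·(1) + e_2·(1) + e_3·(2) = 0
T: e_1·(1) + e_2·(-1) + e_3·(0) = 0
Solving this homogeneous linear system for the smallest-integer solution (first nonzero entry positive) gives (1, 1, -1).

(1, 1, -1)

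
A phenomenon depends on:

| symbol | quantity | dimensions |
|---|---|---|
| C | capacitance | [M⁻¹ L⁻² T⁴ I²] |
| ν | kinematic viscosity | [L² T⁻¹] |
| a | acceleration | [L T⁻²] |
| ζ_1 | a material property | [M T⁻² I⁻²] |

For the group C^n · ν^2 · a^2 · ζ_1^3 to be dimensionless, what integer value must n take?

Balance the M exponent: (-1)·n from C, plus 2·(0) + 2·(0) + 3·(1) = 3 from the rest, must sum to zero.
−n + 3 = 0, so n = 3.

3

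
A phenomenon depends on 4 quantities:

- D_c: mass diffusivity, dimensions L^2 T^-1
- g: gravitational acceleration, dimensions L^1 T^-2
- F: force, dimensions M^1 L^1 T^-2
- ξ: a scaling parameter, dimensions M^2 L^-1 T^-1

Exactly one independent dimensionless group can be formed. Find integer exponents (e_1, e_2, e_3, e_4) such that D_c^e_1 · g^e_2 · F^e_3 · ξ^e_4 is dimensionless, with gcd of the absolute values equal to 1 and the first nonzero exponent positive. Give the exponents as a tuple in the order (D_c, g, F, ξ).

(1, 1, -2, 1)

M: e_1·(0) + e_2·(0) + e_3·(1) + e_4·(2) = 0
L: e_1·(2) + e_2·(1) + e_3·(1) + e_4·(-1) = 0
T: e_1·(-1) + e_2·(-2) + e_3·(-2) + e_4·(-1) = 0
Solving this homogeneous linear system for the smallest-integer solution (first nonzero entry positive) gives (1, 1, -2, 1).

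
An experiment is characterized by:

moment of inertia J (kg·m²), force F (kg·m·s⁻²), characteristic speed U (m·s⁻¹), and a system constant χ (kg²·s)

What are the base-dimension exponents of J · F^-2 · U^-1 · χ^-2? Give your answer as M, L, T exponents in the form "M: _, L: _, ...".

M: -5, L: -1, T: 3

Collect each base-dimension exponent across the product:
  M: (1) − 2·(1) − (0) − 2·(2) = -5
  L: (2) − 2·(1) − (1) − 2·(0) = -1
  T: (0) − 2·(-2) − (-1) − 2·(1) = 3
So the dimensions are [M⁻⁵ L⁻¹ T³].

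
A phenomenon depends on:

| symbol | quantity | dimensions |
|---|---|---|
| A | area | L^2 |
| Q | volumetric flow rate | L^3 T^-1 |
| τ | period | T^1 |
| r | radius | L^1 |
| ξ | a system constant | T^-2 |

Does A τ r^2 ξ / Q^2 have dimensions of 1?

Sum the exponent of each base dimension across the product:
  L: [A]_L − 2·[Q]_L + [τ]_L + 2·[r]_L + [ξ]_L = (2) − 2·(3) + (0) + 2·(1) + (0) = -2
  T: [A]_T − 2·[Q]_T + [τ]_T + 2·[r]_T + [ξ]_T = (0) − 2·(-1) + (1) + 2·(0) + (-2) = 1
Net dimensions [L⁻² T] ≠ [1] — not dimensionless.

no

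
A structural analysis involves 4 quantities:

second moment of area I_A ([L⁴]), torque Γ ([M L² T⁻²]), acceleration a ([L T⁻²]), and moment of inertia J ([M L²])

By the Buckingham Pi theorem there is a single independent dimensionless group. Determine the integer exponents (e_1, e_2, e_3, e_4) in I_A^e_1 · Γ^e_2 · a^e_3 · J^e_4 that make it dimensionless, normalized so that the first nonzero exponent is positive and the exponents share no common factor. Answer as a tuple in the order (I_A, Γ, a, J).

M: e_1·(0) + e_2·(1) + e_3·(0) + e_4·(1) = 0
L: e_1·(4) + e_2·(2) + e_3·(1) + e_4·(2) = 0
T: e_1·(0) + e_2·(-2) + e_3·(-2) + e_4·(0) = 0
Solving this homogeneous linear system for the smallest-integer solution (first nonzero entry positive) gives (1, 4, -4, -4).

(1, 4, -4, -4)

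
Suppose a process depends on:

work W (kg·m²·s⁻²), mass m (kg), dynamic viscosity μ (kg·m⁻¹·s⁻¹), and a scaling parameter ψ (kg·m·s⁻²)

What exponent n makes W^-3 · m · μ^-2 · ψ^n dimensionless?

4

Balance the M exponent: (1)·n from ψ, plus −3·(1) + (1) − 2·(1) = -4 from the rest, must sum to zero.
n − 4 = 0, so n = 4.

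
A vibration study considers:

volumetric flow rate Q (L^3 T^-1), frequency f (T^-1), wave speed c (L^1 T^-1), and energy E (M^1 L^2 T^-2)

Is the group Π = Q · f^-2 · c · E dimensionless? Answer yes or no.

no

Sum the exponent of each base dimension across the product:
  M: [Q]_M − 2·[f]_M + [c]_M + [E]_M = (0) − 2·(0) + (0) + (1) = 1
  L: [Q]_L − 2·[f]_L + [c]_L + [E]_L = (3) − 2·(0) + (1) + (2) = 6
  T: [Q]_T − 2·[f]_T + [c]_T + [E]_T = (-1) − 2·(-1) + (-1) + (-2) = -2
Net dimensions [M L⁶ T⁻²] ≠ [1] — not dimensionless.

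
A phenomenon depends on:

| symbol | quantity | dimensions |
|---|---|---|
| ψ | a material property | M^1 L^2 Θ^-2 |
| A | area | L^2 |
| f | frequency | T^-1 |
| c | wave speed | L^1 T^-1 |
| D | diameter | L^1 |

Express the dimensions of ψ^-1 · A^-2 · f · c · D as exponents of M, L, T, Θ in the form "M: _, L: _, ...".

M: -1, L: -4, T: -2, Θ: 2

Collect each base-dimension exponent across the product:
  M: −(1) − 2·(0) + (0) + (0) + (0) = -1
  L: −(2) − 2·(2) + (0) + (1) + (1) = -4
  T: −(0) − 2·(0) + (-1) + (-1) + (0) = -2
  Θ: −(-2) − 2·(0) + (0) + (0) + (0) = 2
So the dimensions are [M⁻¹ L⁻⁴ T⁻² Θ²].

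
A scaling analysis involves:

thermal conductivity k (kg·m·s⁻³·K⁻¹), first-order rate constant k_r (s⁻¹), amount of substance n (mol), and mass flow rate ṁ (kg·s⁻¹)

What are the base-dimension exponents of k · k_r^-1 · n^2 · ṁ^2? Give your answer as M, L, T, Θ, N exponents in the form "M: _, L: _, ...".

M: 3, L: 1, T: -4, Θ: -1, N: 2

Collect each base-dimension exponent across the product:
  M: (1) − (0) + 2·(0) + 2·(1) = 3
  L: (1) − (0) + 2·(0) + 2·(0) = 1
  T: (-3) − (-1) + 2·(0) + 2·(-1) = -4
  Θ: (-1) − (0) + 2·(0) + 2·(0) = -1
  N: (0) − (0) + 2·(1) + 2·(0) = 2
So the dimensions are [M³ L T⁻⁴ Θ⁻¹ N²].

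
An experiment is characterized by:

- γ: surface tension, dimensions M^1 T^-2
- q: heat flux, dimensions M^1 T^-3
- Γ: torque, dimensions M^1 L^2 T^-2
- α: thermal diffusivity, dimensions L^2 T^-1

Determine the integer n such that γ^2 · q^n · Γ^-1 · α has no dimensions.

Balance the M exponent: (1)·n from q, plus 2·(1) − (1) + (0) = 1 from the rest, must sum to zero.
n + 1 = 0, so n = -1.

-1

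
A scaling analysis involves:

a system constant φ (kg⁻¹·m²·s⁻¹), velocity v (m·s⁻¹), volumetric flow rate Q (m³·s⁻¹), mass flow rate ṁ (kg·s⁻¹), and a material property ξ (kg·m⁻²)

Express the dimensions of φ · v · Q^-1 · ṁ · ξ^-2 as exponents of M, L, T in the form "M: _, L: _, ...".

M: -2, L: 4, T: -2

Collect each base-dimension exponent across the product:
  M: (-1) + (0) − (0) + (1) − 2·(1) = -2
  L: (2) + (1) − (3) + (0) − 2·(-2) = 4
  T: (-1) + (-1) − (-1) + (-1) − 2·(0) = -2
So the dimensions are [M⁻² L⁴ T⁻²].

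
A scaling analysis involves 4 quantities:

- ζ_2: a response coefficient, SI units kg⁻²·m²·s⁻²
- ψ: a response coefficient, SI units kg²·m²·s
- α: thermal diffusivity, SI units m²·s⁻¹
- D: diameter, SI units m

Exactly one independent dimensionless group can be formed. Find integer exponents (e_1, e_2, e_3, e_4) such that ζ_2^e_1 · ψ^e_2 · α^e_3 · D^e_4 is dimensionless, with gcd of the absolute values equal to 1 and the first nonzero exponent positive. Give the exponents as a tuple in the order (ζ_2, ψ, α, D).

(1, 1, -1, -2)

M: e_1·(-2) + e_2·(2) + e_3·(0) + e_4·(0) = 0
L: e_1·(2) + e_2·(2) + e_3·(2) + e_4·(1) = 0
T: e_1·(-2) + e_2·(1) + e_3·(-1) + e_4·(0) = 0
Solving this homogeneous linear system for the smallest-integer solution (first nonzero entry positive) gives (1, 1, -1, -2).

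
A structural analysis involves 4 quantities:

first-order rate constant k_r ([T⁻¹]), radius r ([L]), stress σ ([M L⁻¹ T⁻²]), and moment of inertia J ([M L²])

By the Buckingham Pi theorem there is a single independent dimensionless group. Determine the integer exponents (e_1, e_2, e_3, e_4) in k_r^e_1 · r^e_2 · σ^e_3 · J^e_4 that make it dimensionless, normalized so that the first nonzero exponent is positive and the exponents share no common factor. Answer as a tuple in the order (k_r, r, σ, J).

M: e_1·(0) + e_2·(0) + e_3·(1) + e_4·(1) = 0
L: e_1·(0) + e_2·(1) + e_3·(-1) + e_4·(2) = 0
T: e_1·(-1) + e_2·(0) + e_3·(-2) + e_4·(0) = 0
Solving this homogeneous linear system for the smallest-integer solution (first nonzero entry positive) gives (2, -3, -1, 1).

(2, -3, -1, 1)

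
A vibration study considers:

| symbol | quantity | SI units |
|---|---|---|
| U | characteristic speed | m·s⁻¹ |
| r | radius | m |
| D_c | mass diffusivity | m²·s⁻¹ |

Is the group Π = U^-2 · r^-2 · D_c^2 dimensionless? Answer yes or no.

Sum the exponent of each base dimension across the product:
  L: −2·[U]_L − 2·[r]_L + 2·[D_c]_L = −2·(1) − 2·(1) + 2·(2) = 0
  T: −2·[U]_T − 2·[r]_T + 2·[D_c]_T = −2·(-1) − 2·(0) + 2·(-1) = 0
All base exponents vanish — dimensionless.

yes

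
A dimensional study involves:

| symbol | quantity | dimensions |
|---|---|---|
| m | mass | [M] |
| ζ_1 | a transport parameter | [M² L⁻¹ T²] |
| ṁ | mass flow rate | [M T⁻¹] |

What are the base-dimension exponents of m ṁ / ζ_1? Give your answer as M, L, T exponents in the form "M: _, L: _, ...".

M: 0, L: 1, T: -3

Collect each base-dimension exponent across the product:
  M: (1) − (2) + (1) = 0
  L: (0) − (-1) + (0) = 1
  T: (0) − (2) + (-1) = -3
So the dimensions are [L T⁻³].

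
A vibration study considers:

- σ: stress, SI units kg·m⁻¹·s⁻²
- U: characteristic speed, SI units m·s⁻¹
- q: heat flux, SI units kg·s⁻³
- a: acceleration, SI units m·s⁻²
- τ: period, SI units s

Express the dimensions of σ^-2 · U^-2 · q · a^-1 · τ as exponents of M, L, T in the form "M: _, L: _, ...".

Collect each base-dimension exponent across the product:
  M: −2·(1) − 2·(0) + (1) − (0) + (0) = -1
  L: −2·(-1) − 2·(1) + (0) − (1) + (0) = -1
  T: −2·(-2) − 2·(-1) + (-3) − (-2) + (1) = 6
So the dimensions are [M⁻¹ L⁻¹ T⁶].

M: -1, L: -1, T: 6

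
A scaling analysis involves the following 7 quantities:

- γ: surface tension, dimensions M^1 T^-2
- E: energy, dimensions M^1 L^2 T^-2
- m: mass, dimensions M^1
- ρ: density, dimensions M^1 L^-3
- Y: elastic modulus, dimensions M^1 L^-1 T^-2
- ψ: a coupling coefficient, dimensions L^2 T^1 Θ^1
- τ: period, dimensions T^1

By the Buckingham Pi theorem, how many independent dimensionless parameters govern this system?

3

There are 7 variables and 4 base dimensions (M, L, T, Θ).
The dimension matrix has rank 4.
Independent dimensionless groups: 7 − 4 = 3.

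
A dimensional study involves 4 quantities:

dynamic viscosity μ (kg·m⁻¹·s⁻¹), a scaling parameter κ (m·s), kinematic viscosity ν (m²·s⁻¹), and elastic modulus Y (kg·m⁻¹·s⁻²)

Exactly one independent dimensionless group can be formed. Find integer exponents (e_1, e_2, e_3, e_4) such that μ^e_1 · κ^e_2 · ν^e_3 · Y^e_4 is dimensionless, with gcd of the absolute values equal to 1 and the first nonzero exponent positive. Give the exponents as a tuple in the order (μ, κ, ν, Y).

(3, -2, 1, -3)

M: e_1·(1) + e_2·(0) + e_3·(0) + e_4·(1) = 0
L: e_1·(-1) + e_2·(1) + e_3·(2) + e_4·(-1) = 0
T: e_1·(-1) + e_2·(1) + e_3·(-1) + e_4·(-2) = 0
Solving this homogeneous linear system for the smallest-integer solution (first nonzero entry positive) gives (3, -2, 1, -3).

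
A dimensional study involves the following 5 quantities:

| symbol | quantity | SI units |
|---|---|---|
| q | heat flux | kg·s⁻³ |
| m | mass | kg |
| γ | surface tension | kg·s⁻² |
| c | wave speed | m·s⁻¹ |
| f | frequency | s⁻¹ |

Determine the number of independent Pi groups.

There are 5 variables and 3 base dimensions (M, L, T).
The dimension matrix has rank 3.
Independent dimensionless groups: 5 − 3 = 2.

2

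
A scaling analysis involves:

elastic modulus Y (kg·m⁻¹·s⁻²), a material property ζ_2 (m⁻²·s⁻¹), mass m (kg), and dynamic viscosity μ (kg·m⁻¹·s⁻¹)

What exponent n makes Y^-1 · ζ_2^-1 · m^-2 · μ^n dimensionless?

Balance the M exponent: (1)·n from μ, plus −(1) − (0) − 2·(1) = -3 from the rest, must sum to zero.
n − 3 = 0, so n = 3.

3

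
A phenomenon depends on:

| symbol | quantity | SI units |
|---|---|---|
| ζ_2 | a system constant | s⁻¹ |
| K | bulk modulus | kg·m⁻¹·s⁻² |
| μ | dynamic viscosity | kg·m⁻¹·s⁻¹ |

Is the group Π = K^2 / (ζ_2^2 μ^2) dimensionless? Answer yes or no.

yes

Sum the exponent of each base dimension across the product:
  M: −2·[ζ_2]_M + 2·[K]_M − 2·[μ]_M = −2·(0) + 2·(1) − 2·(1) = 0
  L: −2·[ζ_2]_L + 2·[K]_L − 2·[μ]_L = −2·(0) + 2·(-1) − 2·(-1) = 0
  T: −2·[ζ_2]_T + 2·[K]_T − 2·[μ]_T = −2·(-1) + 2·(-2) − 2·(-1) = 0
All base exponents vanish — dimensionless.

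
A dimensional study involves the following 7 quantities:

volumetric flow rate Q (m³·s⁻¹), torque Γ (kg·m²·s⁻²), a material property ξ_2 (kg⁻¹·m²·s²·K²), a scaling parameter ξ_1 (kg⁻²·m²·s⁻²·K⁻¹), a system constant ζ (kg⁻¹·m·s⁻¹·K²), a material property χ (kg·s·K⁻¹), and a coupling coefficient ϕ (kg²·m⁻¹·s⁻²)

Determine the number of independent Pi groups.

3

There are 7 variables and 4 base dimensions (M, L, T, Θ).
The dimension matrix has rank 4.
Independent dimensionless groups: 7 − 4 = 3.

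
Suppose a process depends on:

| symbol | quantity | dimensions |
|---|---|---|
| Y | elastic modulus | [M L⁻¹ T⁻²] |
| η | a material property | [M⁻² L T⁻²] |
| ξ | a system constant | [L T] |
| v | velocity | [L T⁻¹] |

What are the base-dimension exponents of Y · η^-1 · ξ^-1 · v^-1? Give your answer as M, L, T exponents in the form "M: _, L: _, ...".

M: 3, L: -4, T: 0

Collect each base-dimension exponent across the product:
  M: (1) − (-2) − (0) − (0) = 3
  L: (-1) − (1) − (1) − (1) = -4
  T: (-2) − (-2) − (1) − (-1) = 0
So the dimensions are [M³ L⁻⁴].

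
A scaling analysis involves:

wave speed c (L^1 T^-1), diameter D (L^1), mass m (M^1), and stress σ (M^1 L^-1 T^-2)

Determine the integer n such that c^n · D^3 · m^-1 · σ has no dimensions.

-2

Balance the L exponent: (1)·n from c, plus 3·(1) − (0) + (-1) = 2 from the rest, must sum to zero.
n + 2 = 0, so n = -2.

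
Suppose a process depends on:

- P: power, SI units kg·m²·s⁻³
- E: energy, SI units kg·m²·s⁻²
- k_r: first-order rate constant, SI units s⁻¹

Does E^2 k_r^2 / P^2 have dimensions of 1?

yes

Sum the exponent of each base dimension across the product:
  M: −2·[P]_M + 2·[E]_M + 2·[k_r]_M = −2·(1) + 2·(1) + 2·(0) = 0
  L: −2·[P]_L + 2·[E]_L + 2·[k_r]_L = −2·(2) + 2·(2) + 2·(0) = 0
  T: −2·[P]_T + 2·[E]_T + 2·[k_r]_T = −2·(-3) + 2·(-2) + 2·(-1) = 0
  N: −2·[P]_N + 2·[E]_N + 2·[k_r]_N = −2·(0) + 2·(0) + 2·(0) = 0
All base exponents vanish — dimensionless.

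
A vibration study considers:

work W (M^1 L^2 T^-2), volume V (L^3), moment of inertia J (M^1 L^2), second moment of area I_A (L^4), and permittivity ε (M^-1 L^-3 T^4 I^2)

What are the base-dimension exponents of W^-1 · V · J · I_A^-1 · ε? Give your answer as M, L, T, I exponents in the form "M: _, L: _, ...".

M: -1, L: -4, T: 6, I: 2

Collect each base-dimension exponent across the product:
  M: −(1) + (0) + (1) − (0) + (-1) = -1
  L: −(2) + (3) + (2) − (4) + (-3) = -4
  T: −(-2) + (0) + (0) − (0) + (4) = 6
  I: −(0) + (0) + (0) − (0) + (2) = 2
So the dimensions are [M⁻¹ L⁻⁴ T⁶ I²].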